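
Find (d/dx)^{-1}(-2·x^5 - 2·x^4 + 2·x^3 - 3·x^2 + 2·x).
- \frac{x^{6}}{3} - \frac{2 x^{5}}{5} + \frac{x^{4}}{2} - x^{3} + x^{2}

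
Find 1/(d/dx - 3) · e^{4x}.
e^{4 x}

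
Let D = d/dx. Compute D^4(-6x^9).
- 18144 x^{5}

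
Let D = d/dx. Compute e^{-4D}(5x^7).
5 x^{7} - 140 x^{6} + 1680 x^{5} - 11200 x^{4} + 44800 x^{3} - 107520 x^{2} + 143360 x - 81920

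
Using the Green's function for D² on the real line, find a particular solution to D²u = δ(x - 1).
\frac{|x - 1|}{2}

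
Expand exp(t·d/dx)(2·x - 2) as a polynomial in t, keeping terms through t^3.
2 t + 2 x - 2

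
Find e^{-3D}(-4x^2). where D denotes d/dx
- 4 x^{2} + 24 x - 36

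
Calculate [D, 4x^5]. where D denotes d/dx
20 x^{4}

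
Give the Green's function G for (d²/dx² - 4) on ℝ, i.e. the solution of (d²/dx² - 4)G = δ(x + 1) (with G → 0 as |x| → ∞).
-\frac{e^{-2|x + 1|}}{4}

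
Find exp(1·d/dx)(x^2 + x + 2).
x^{2} + 3 x + 4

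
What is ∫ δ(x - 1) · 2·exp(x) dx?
2 e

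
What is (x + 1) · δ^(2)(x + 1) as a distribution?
-2\delta'(x + 1)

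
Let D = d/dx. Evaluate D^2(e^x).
e^{x}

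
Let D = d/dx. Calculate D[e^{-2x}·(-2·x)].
2 \left(2 x - 1\right) e^{- 2 x}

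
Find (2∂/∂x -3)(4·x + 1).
5 - 12 x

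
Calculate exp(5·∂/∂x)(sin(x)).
\sin{\left(x + 5 \right)}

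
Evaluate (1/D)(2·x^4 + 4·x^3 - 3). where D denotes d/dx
\frac{2 x^{5}}{5} + x^{4} - 3 x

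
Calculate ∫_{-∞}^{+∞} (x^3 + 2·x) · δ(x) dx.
0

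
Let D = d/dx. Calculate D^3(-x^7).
- 210 x^{4}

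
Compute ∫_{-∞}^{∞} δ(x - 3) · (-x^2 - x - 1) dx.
-13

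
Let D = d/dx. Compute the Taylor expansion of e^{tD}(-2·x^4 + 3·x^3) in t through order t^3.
- t^{3} \left(8 x - 3\right) - 3 t^{2} x \left(4 x - 3\right) - t x^{2} \left(8 x - 9\right) - 2 x^{4} + 3 x^{3}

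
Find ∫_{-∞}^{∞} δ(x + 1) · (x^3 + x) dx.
-2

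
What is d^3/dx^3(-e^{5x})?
- 125 e^{5 x}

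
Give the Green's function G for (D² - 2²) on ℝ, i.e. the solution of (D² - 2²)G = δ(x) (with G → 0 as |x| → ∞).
-\frac{e^{-2|x|}}{4}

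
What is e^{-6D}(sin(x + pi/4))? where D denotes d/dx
\sin{\left(x - 6 + \frac{\pi}{4} \right)}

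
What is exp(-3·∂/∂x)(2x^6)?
2 x^{6} - 36 x^{5} + 270 x^{4} - 1080 x^{3} + 2430 x^{2} - 2916 x + 1458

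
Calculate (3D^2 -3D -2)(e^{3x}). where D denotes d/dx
16 e^{3 x}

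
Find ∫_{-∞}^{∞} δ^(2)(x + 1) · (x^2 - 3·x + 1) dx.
2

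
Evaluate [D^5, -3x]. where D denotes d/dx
-15D^{4}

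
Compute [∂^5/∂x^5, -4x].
-20\frac{d^{4}}{dx^{4}}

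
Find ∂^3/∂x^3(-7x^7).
- 1470 x^{4}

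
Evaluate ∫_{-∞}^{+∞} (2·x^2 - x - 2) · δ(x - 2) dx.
4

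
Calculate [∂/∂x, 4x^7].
28 x^{6}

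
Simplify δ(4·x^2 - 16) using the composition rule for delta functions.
\frac{\delta(x - 2) + \delta(x + 2)}{16}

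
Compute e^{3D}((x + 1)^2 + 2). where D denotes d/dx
x^{2} + 8 x + 18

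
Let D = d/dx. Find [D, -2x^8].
- 16 x^{7}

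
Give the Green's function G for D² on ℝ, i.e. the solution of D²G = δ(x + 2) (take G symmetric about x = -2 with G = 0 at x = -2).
\frac{|x + 2|}{2}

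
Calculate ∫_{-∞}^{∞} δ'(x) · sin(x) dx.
-1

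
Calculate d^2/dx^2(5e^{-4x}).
80 e^{- 4 x}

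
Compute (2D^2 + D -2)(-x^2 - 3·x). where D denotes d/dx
2 x^{2} + 4 x - 7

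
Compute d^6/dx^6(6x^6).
4320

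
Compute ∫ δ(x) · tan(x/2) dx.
0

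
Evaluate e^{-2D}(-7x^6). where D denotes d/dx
- 7 x^{6} + 84 x^{5} - 420 x^{4} + 1120 x^{3} - 1680 x^{2} + 1344 x - 448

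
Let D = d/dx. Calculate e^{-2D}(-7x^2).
- 7 x^{2} + 28 x - 28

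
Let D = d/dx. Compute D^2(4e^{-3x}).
36 e^{- 3 x}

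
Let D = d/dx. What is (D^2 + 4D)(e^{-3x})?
- 3 e^{- 3 x}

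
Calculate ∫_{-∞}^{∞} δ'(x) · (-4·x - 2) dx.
4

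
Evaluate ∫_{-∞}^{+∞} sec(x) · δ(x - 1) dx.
\sec{\left(1 \right)}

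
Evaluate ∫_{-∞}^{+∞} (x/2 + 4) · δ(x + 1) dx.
\frac{7}{2}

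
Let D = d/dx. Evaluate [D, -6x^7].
- 42 x^{6}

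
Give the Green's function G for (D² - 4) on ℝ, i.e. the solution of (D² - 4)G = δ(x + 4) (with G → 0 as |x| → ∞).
-\frac{e^{-2|x + 4|}}{4}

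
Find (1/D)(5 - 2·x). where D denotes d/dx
- x^{2} + 5 x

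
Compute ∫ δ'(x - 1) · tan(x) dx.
- \tan^{2}{\left(1 \right)} - 1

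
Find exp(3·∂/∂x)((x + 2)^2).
x^{2} + 10 x + 25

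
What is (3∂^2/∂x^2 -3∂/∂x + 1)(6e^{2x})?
42 e^{2 x}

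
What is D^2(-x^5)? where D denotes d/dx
- 20 x^{3}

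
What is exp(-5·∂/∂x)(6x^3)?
6 x^{3} - 90 x^{2} + 450 x - 750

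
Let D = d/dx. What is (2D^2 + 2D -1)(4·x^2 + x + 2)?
- 4 x^{2} + 15 x + 16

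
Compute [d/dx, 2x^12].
24 x^{11}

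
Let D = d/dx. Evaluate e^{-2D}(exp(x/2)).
e^{\frac{x}{2} - 1}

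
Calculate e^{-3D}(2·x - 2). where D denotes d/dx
2 x - 8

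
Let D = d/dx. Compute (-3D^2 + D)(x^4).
4 x^{2} \left(x - 9\right)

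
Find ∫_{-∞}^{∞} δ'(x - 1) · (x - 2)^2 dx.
2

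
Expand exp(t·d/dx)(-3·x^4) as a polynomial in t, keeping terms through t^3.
3 x \left(- 4 t^{3} - 6 t^{2} x - 4 t x^{2} - x^{3}\right)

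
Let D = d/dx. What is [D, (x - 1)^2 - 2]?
2 x - 2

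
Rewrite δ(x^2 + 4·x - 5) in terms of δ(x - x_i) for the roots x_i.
\frac{\delta(x - 1) + \delta(x + 5)}{6}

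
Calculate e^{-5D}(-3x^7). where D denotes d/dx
- 3 x^{7} + 105 x^{6} - 1575 x^{5} + 13125 x^{4} - 65625 x^{3} + 196875 x^{2} - 328125 x + 234375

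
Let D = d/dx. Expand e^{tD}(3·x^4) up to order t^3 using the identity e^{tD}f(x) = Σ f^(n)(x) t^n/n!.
3 x \left(4 t^{3} + 6 t^{2} x + 4 t x^{2} + x^{3}\right)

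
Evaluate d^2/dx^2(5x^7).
210 x^{5}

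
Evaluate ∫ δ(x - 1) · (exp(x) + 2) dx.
2 + e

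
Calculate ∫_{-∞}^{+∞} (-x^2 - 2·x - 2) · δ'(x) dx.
2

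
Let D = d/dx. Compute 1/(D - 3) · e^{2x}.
- e^{2 x}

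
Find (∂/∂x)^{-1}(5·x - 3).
\frac{5 x^{2}}{2} - 3 x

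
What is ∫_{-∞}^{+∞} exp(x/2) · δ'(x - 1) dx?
- \frac{e^{\frac{1}{2}}}{2}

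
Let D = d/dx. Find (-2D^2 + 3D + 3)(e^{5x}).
- 32 e^{5 x}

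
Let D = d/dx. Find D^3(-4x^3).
-24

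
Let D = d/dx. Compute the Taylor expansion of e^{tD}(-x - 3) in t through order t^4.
- t - x - 3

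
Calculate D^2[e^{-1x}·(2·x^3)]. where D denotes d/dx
2 x \left(x^{2} - 6 x + 6\right) e^{- x}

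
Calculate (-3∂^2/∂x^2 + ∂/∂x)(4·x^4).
16 x^{2} \left(x - 9\right)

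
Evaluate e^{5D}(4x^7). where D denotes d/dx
4 x^{7} + 140 x^{6} + 2100 x^{5} + 17500 x^{4} + 87500 x^{3} + 262500 x^{2} + 437500 x + 312500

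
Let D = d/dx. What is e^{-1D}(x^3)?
x^{3} - 3 x^{2} + 3 x - 1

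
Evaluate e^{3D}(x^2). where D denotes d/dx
x^{2} + 6 x + 9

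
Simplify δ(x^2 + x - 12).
\frac{\delta(x - 3) + \delta(x + 4)}{7}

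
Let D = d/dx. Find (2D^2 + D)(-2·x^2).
- 4 x - 8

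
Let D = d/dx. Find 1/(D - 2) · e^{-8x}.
- \frac{e^{- 8 x}}{10}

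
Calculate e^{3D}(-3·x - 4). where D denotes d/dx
- 3 x - 13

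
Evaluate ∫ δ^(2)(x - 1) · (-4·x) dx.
0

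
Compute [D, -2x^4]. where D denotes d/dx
- 8 x^{3}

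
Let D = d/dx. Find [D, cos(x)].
- \sin{\left(x \right)}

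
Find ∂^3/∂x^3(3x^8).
1008 x^{5}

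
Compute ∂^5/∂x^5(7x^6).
5040 x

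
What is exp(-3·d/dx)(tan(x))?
\tan{\left(x - 3 \right)}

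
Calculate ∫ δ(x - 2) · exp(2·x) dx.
e^{4}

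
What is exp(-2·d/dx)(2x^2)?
2 x^{2} - 8 x + 8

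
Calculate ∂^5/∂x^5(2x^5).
240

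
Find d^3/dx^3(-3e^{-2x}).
24 e^{- 2 x}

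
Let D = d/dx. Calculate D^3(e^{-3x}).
- 27 e^{- 3 x}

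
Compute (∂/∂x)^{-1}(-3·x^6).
- \frac{3 x^{7}}{7}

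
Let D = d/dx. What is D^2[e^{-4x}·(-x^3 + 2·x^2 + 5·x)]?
2 \left(- 8 x^{3} + 28 x^{2} + 21 x - 18\right) e^{- 4 x}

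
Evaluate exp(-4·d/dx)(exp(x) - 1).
e^{x - 4} - 1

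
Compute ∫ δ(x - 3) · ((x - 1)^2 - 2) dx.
2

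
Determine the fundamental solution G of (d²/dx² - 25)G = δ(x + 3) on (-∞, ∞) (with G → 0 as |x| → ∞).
-\frac{e^{-5|x + 3|}}{10}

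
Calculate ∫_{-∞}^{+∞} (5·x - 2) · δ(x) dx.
-2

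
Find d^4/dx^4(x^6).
360 x^{2}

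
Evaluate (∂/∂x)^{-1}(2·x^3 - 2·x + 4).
\frac{x^{4}}{2} - x^{2} + 4 x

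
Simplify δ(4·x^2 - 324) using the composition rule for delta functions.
\frac{\delta(x - 9) + \delta(x + 9)}{72}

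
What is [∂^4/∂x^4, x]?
4\frac{d^{3}}{dx^{3}}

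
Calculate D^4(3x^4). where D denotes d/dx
72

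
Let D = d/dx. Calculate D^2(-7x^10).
- 630 x^{8}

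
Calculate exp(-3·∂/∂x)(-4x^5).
- 4 x^{5} + 60 x^{4} - 360 x^{3} + 1080 x^{2} - 1620 x + 972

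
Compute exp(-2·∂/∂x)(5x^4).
5 x^{4} - 40 x^{3} + 120 x^{2} - 160 x + 80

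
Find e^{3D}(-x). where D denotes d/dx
- x - 3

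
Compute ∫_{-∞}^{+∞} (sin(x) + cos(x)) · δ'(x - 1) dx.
- \cos{\left(1 \right)} + \sin{\left(1 \right)}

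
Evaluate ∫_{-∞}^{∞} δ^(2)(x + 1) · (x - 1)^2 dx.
2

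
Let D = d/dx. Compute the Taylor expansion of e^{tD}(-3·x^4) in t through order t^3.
3 x \left(- 4 t^{3} - 6 t^{2} x - 4 t x^{2} - x^{3}\right)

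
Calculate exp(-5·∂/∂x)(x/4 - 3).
\frac{x}{4} - \frac{17}{4}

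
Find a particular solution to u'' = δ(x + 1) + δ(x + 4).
\frac{|x + 1|}{2} + \frac{|x + 4|}{2}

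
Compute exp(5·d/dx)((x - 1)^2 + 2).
x^{2} + 8 x + 18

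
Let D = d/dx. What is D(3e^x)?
3 e^{x}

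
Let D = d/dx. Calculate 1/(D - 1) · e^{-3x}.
- \frac{e^{- 3 x}}{4}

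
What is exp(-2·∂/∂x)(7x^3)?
7 x^{3} - 42 x^{2} + 84 x - 56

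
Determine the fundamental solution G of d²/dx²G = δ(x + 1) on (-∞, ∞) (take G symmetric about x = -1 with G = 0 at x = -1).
\frac{|x + 1|}{2}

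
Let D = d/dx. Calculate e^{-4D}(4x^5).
4 x^{5} - 80 x^{4} + 640 x^{3} - 2560 x^{2} + 5120 x - 4096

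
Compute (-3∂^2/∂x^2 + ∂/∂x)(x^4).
4 x^{2} \left(x - 9\right)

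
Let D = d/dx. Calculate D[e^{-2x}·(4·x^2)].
8 x \left(1 - x\right) e^{- 2 x}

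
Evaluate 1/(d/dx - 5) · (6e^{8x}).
2 e^{8 x}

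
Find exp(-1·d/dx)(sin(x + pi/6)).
\sin{\left(x - 1 + \frac{\pi}{6} \right)}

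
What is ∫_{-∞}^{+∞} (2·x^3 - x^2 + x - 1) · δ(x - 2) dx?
13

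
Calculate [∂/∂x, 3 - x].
-1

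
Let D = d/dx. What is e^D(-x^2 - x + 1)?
- x^{2} - 3 x - 1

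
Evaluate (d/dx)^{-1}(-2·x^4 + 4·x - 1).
- \frac{2 x^{5}}{5} + 2 x^{2} - x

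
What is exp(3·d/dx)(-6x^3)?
- 6 x^{3} - 54 x^{2} - 162 x - 162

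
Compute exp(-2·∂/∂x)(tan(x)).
\tan{\left(x - 2 \right)}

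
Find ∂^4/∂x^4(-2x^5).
- 240 x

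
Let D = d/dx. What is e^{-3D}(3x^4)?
3 x^{4} - 36 x^{3} + 162 x^{2} - 324 x + 243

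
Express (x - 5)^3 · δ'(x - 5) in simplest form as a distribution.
0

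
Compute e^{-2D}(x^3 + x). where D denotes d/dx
x^{3} - 6 x^{2} + 13 x - 10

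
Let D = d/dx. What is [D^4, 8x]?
32D^{3}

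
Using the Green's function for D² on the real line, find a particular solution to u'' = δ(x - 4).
\frac{|x - 4|}{2}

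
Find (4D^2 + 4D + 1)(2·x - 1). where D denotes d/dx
2 x + 7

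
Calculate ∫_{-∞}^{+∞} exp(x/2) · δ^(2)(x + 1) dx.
\frac{1}{4 e^{\frac{1}{2}}}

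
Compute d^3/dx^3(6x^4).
144 x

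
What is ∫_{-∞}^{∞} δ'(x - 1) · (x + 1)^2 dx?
-4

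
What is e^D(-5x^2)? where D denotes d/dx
- 5 x^{2} - 10 x - 5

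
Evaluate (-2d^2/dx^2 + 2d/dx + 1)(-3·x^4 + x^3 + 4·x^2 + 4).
- 3 x^{4} - 23 x^{3} + 82 x^{2} + 4 x - 12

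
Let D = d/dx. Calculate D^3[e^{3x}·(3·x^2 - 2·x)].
27 x \left(3 x + 4\right) e^{3 x}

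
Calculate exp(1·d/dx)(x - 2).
x - 1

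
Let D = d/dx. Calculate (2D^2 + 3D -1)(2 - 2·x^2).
2 x^{2} - 12 x - 10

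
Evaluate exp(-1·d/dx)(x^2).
x^{2} - 2 x + 1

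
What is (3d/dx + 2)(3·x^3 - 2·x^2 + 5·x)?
6 x^{3} + 23 x^{2} - 2 x + 15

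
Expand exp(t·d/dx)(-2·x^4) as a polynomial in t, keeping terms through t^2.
2 x^{2} \left(- 6 t^{2} - 4 t x - x^{2}\right)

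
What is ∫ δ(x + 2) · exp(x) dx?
e^{-2}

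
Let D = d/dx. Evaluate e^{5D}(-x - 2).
- x - 7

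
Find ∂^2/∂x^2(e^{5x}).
25 e^{5 x}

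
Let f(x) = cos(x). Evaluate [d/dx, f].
- \sin{\left(x \right)}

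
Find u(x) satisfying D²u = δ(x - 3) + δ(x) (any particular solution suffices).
\frac{|x - 3|}{2} + \frac{|x|}{2}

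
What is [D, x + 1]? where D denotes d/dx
1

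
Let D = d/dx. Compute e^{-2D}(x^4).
x^{4} - 8 x^{3} + 24 x^{2} - 32 x + 16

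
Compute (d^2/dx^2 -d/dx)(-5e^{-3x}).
- 60 e^{- 3 x}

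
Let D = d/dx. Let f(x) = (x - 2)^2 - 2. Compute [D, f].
2 x - 4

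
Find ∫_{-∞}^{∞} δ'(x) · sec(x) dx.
0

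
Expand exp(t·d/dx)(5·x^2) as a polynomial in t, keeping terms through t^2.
5 t^{2} + 10 t x + 5 x^{2}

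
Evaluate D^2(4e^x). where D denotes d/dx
4 e^{x}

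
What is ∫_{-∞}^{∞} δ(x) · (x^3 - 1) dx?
-1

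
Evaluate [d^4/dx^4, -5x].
-20\frac{d^{3}}{dx^{3}}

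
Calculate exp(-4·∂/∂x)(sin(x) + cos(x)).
\sqrt{2} \cos{\left(- x + \frac{\pi}{4} + 4 \right)}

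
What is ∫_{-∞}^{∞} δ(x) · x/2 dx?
0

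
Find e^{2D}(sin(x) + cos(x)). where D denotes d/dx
\sqrt{2} \sin{\left(x + \frac{\pi}{4} + 2 \right)}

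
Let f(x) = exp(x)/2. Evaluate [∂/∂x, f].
\frac{e^{x}}{2}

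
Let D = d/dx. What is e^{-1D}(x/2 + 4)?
\frac{x}{2} + \frac{7}{2}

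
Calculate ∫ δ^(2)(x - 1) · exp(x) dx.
e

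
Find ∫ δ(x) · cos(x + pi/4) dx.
\frac{\sqrt{2}}{2}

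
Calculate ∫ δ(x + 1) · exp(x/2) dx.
e^{- \frac{1}{2}}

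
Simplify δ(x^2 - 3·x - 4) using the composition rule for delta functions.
\frac{\delta(x + 1) + \delta(x - 4)}{5}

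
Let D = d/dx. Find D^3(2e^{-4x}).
- 128 e^{- 4 x}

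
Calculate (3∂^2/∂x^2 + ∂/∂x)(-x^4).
4 x^{2} \left(- x - 9\right)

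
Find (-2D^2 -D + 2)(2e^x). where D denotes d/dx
- 2 e^{x}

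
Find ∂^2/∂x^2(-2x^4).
- 24 x^{2}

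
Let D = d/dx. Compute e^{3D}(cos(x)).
\cos{\left(x + 3 \right)}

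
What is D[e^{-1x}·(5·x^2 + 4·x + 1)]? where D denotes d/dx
\left(- 5 x^{2} + 6 x + 3\right) e^{- x}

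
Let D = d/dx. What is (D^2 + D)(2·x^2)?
4 x + 4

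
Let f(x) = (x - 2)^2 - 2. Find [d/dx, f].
2 x - 4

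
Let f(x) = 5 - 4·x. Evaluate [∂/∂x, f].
-4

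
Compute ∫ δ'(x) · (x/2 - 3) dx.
- \frac{1}{2}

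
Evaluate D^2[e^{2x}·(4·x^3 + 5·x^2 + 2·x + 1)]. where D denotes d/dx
\left(16 x^{3} + 68 x^{2} + 72 x + 22\right) e^{2 x}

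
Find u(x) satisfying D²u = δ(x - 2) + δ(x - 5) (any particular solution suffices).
\frac{|x - 2|}{2} + \frac{|x - 5|}{2}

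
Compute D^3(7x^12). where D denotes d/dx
9240 x^{9}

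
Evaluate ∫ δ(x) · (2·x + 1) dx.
1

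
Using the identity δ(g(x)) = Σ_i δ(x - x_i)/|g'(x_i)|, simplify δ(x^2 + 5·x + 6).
\frac{\delta(x + 3) + \delta(x + 2)}{1}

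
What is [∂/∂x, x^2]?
2 x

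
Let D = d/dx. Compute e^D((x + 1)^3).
x^{3} + 6 x^{2} + 12 x + 8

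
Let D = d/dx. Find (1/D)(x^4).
\frac{x^{5}}{5}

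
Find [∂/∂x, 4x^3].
12 x^{2}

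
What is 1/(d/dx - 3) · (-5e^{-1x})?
\frac{5 e^{- x}}{4}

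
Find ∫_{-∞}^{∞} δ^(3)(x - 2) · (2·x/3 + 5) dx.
0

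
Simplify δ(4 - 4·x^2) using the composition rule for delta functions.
\frac{\delta(x - 1) + \delta(x + 1)}{8}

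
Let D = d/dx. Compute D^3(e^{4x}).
64 e^{4 x}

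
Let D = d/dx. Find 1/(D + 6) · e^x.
\frac{e^{x}}{7}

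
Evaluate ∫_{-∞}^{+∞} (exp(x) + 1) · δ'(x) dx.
-1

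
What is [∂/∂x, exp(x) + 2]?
e^{x}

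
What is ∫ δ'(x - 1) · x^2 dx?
-2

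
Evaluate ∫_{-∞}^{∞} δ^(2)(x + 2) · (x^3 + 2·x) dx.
-12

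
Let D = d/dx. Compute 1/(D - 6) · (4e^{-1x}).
- \frac{4 e^{- x}}{7}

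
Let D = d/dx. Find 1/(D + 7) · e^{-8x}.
- e^{- 8 x}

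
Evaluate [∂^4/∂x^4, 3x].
12\frac{d^{3}}{dx^{3}}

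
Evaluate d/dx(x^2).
2 x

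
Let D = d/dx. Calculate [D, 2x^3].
6 x^{2}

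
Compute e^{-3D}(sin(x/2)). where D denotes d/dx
\sin{\left(\frac{x}{2} - \frac{3}{2} \right)}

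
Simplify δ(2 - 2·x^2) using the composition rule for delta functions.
\frac{\delta(x - 1) + \delta(x + 1)}{4}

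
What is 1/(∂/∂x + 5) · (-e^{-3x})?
- \frac{e^{- 3 x}}{2}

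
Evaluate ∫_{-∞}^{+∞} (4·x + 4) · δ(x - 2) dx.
12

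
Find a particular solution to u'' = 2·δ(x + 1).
|x + 1|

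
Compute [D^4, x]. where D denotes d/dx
4D^{3}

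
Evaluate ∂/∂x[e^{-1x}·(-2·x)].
2 \left(x - 1\right) e^{- x}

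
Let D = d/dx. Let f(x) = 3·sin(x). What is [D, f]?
3 \cos{\left(x \right)}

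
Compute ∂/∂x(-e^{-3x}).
3 e^{- 3 x}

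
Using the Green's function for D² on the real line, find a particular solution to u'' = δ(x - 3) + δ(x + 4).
\frac{|x - 3|}{2} + \frac{|x + 4|}{2}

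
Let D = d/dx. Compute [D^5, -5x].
-25D^{4}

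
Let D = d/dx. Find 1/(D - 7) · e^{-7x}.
- \frac{e^{- 7 x}}{14}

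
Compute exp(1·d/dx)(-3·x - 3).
- 3 x - 6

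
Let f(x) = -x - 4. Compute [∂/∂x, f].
-1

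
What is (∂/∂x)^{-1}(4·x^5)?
\frac{2 x^{6}}{3}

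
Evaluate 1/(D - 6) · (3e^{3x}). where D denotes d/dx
- e^{3 x}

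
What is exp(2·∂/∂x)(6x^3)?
6 x^{3} + 36 x^{2} + 72 x + 48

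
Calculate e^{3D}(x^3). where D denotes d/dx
x^{3} + 9 x^{2} + 27 x + 27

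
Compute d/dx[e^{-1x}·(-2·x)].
2 \left(x - 1\right) e^{- x}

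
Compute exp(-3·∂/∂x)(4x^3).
4 x^{3} - 36 x^{2} + 108 x - 108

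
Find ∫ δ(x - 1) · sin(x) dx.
\sin{\left(1 \right)}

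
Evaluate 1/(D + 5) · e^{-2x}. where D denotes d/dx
\frac{e^{- 2 x}}{3}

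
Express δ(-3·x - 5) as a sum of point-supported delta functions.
\frac{\delta(x + 5/3)}{3}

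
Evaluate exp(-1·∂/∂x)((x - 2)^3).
x^{3} - 9 x^{2} + 27 x - 27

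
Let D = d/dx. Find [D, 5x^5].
25 x^{4}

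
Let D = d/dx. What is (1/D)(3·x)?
\frac{3 x^{2}}{2}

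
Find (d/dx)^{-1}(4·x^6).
\frac{4 x^{7}}{7}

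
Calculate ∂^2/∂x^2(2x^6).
60 x^{4}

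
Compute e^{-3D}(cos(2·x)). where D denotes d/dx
\cos{\left(2 x - 6 \right)}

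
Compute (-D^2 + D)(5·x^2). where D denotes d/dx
10 x - 10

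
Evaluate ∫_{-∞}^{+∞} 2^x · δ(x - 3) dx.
8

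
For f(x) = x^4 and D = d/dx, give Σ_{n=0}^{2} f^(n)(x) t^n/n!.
x^{2} \left(6 t^{2} + 4 t x + x^{2}\right)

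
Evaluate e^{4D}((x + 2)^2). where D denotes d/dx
x^{2} + 12 x + 36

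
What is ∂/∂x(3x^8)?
24 x^{7}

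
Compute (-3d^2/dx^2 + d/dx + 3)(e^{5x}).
- 67 e^{5 x}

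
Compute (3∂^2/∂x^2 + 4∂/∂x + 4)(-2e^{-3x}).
- 38 e^{- 3 x}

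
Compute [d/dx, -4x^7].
- 28 x^{6}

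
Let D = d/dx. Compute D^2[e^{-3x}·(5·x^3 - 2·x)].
3 \left(15 x^{3} - 30 x^{2} + 4 x + 4\right) e^{- 3 x}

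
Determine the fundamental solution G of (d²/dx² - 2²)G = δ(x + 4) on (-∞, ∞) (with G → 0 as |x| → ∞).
-\frac{e^{-2|x + 4|}}{4}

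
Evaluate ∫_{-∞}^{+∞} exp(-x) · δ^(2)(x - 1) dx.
e^{-1}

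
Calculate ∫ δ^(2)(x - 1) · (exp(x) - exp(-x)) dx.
2 \sinh{\left(1 \right)}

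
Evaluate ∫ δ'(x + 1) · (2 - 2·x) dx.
2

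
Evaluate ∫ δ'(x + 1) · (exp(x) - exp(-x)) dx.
- 2 \cosh{\left(1 \right)}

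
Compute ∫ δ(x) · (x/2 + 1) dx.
1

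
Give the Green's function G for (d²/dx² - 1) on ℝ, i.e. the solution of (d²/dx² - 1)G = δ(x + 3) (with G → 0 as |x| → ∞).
-\frac{e^{-|x + 3|}}{2}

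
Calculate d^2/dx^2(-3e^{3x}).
- 27 e^{3 x}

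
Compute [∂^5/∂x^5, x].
5\frac{d^{4}}{dx^{4}}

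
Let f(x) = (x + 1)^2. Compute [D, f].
2 x + 2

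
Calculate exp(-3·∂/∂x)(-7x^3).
- 7 x^{3} + 63 x^{2} - 189 x + 189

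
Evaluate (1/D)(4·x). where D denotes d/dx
2 x^{2}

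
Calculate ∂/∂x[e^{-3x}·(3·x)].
3 \left(1 - 3 x\right) e^{- 3 x}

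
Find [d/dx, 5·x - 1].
5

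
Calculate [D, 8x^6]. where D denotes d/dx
48 x^{5}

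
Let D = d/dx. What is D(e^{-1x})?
- e^{- x}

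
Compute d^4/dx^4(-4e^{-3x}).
- 324 e^{- 3 x}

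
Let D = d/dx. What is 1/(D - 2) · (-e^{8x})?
- \frac{e^{8 x}}{6}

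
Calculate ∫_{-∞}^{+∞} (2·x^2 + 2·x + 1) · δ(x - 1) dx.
5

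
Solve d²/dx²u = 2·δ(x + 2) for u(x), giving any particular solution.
|x + 2|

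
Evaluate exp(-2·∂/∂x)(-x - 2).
- x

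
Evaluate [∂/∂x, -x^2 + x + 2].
1 - 2 x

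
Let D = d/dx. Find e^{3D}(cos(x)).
\cos{\left(x + 3 \right)}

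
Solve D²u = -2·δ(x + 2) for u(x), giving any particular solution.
-|x + 2|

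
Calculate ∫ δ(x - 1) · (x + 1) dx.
2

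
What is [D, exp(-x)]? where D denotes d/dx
- e^{- x}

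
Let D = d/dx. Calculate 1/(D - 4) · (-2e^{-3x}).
\frac{2 e^{- 3 x}}{7}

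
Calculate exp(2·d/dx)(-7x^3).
- 7 x^{3} - 42 x^{2} - 84 x - 56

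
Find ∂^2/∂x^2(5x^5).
100 x^{3}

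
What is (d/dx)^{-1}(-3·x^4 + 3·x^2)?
- \frac{3 x^{5}}{5} + x^{3}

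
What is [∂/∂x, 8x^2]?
16 x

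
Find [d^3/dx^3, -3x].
-9\frac{d^{2}}{dx^{2}}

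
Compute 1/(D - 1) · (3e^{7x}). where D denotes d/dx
\frac{e^{7 x}}{2}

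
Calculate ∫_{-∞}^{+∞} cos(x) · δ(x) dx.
1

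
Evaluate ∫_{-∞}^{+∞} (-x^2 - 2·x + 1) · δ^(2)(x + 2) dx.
-2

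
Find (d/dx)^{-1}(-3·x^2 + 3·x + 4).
- x^{3} + \frac{3 x^{2}}{2} + 4 x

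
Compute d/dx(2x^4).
8 x^{3}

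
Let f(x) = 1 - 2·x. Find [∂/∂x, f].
-2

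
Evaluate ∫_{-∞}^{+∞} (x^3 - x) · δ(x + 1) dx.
0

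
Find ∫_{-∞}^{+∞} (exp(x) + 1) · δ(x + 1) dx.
e^{-1} + 1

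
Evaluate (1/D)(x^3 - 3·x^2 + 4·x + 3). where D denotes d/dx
\frac{x^{4}}{4} - x^{3} + 2 x^{2} + 3 x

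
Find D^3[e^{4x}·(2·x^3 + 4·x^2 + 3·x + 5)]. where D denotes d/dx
\left(128 x^{3} + 544 x^{2} + 720 x + 572\right) e^{4 x}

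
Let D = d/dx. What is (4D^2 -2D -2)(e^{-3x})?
40 e^{- 3 x}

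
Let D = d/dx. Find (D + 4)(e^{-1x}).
3 e^{- x}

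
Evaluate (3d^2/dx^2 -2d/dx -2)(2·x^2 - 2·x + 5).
- 4 x^{2} - 4 x + 6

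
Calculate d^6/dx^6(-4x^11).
- 1330560 x^{5}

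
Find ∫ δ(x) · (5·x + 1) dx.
1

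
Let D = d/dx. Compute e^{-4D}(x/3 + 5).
\frac{x}{3} + \frac{11}{3}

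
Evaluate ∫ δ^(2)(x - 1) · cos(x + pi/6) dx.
- \cos{\left(\frac{\pi}{6} + 1 \right)}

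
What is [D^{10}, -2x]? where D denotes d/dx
-20D^{9}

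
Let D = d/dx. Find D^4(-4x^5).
- 480 x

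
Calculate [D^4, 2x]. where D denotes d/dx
8D^{3}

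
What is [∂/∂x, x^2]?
2 x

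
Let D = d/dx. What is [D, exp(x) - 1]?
e^{x}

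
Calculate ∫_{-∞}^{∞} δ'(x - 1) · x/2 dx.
- \frac{1}{2}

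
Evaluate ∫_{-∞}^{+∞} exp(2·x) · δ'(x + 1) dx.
- \frac{2}{e^{2}}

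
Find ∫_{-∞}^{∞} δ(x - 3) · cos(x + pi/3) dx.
\cos{\left(\frac{\pi}{3} + 3 \right)}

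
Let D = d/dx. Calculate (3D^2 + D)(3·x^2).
6 x + 18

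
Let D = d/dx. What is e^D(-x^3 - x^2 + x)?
- x^{3} - 4 x^{2} - 4 x - 1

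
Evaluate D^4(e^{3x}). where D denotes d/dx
81 e^{3 x}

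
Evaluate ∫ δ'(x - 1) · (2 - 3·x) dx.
3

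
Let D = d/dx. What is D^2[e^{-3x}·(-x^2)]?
\left(- 9 x^{2} + 12 x - 2\right) e^{- 3 x}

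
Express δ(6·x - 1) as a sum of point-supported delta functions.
\frac{\delta(x - 1/6)}{6}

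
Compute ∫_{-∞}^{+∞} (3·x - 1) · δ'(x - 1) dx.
-3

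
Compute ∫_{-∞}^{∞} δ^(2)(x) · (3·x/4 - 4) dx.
0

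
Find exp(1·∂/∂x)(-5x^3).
- 5 x^{3} - 15 x^{2} - 15 x - 5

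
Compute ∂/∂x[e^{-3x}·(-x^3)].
3 x^{2} \left(x - 1\right) e^{- 3 x}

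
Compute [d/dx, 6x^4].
24 x^{3}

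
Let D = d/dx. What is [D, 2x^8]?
16 x^{7}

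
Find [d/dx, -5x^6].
- 30 x^{5}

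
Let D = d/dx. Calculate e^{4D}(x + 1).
x + 5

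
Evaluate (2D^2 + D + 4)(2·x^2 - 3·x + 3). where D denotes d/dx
8 x^{2} - 8 x + 17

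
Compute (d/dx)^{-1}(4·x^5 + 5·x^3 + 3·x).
\frac{2 x^{6}}{3} + \frac{5 x^{4}}{4} + \frac{3 x^{2}}{2}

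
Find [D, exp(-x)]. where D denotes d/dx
- e^{- x}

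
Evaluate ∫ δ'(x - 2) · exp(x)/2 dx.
- \frac{e^{2}}{2}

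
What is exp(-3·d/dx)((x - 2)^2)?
x^{2} - 10 x + 25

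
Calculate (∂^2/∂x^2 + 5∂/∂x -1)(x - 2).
7 - x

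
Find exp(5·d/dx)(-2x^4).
- 2 x^{4} - 40 x^{3} - 300 x^{2} - 1000 x - 1250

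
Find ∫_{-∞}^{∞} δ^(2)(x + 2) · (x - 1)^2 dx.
2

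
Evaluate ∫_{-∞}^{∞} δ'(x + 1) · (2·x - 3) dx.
-2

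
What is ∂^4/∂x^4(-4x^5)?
- 480 x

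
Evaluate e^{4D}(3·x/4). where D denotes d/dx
\frac{3 x}{4} + 3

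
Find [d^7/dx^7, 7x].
49\frac{d^{6}}{dx^{6}}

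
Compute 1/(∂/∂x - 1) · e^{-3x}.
- \frac{e^{- 3 x}}{4}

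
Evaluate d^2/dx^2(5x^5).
100 x^{3}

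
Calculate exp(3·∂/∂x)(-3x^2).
- 3 x^{2} - 18 x - 27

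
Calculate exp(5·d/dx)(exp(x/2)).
e^{\frac{x}{2} + \frac{5}{2}}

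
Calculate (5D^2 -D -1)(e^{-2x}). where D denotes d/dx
21 e^{- 2 x}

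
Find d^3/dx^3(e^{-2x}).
- 8 e^{- 2 x}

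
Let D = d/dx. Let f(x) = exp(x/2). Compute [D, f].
\frac{e^{\frac{x}{2}}}{2}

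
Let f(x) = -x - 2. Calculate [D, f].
-1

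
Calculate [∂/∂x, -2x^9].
- 18 x^{8}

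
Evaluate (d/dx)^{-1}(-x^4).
- \frac{x^{5}}{5}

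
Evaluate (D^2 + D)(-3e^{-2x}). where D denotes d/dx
- 6 e^{- 2 x}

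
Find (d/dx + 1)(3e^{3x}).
12 e^{3 x}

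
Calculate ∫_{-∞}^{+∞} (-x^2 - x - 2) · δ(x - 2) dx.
-8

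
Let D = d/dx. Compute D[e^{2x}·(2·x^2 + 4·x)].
4 \left(x \left(x + 2\right) + x + 1\right) e^{2 x}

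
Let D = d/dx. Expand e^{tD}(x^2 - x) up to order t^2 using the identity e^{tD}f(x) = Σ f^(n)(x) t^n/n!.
t^{2} + t \left(2 x - 1\right) + x^{2} - x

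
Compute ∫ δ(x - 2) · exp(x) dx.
e^{2}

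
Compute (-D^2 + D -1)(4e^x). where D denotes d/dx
- 4 e^{x}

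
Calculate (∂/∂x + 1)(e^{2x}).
3 e^{2 x}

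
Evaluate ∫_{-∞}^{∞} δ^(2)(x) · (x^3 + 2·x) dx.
0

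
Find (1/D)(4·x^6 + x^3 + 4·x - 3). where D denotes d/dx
\frac{4 x^{7}}{7} + \frac{x^{4}}{4} + 2 x^{2} - 3 x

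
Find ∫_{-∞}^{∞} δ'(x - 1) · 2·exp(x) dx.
- 2 e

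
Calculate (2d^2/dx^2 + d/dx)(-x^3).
3 x \left(- x - 4\right)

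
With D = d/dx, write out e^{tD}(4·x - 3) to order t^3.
4 t + 4 x - 3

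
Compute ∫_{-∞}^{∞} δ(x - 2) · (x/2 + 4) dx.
5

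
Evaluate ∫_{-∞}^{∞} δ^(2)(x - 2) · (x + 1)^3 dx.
18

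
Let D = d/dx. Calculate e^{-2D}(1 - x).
3 - x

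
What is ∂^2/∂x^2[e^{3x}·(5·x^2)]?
\left(45 x^{2} + 60 x + 10\right) e^{3 x}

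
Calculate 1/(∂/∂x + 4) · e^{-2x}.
\frac{e^{- 2 x}}{2}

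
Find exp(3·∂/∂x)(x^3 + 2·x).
x^{3} + 9 x^{2} + 29 x + 33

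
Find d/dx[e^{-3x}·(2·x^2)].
2 x \left(2 - 3 x\right) e^{- 3 x}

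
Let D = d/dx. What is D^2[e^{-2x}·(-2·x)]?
8 \left(1 - x\right) e^{- 2 x}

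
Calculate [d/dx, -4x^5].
- 20 x^{4}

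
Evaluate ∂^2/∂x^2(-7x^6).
- 210 x^{4}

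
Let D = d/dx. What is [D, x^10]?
10 x^{9}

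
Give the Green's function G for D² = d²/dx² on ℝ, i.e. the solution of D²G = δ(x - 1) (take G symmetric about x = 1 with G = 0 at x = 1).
\frac{|x - 1|}{2}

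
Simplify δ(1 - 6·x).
\frac{\delta(x - 1/6)}{6}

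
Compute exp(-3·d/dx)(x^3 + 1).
x^{3} - 9 x^{2} + 27 x - 26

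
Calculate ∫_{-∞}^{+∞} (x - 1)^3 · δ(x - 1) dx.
0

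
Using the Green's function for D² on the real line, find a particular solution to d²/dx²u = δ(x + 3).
\frac{|x + 3|}{2}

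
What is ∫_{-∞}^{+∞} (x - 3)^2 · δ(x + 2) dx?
25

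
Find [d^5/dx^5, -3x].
-15\frac{d^{4}}{dx^{4}}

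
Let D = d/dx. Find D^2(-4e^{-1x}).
- 4 e^{- x}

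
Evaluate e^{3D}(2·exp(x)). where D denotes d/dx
2 e^{x + 3}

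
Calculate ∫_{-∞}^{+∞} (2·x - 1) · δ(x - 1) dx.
1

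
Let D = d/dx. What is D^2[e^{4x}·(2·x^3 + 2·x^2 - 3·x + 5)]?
4 \left(8 x^{3} + 20 x^{2} - x + 15\right) e^{4 x}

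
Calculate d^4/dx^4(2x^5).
240 x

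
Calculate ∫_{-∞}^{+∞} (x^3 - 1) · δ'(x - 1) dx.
-3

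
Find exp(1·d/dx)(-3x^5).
- 3 x^{5} - 15 x^{4} - 30 x^{3} - 30 x^{2} - 15 x - 3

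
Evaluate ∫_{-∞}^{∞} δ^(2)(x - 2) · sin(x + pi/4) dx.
- \sin{\left(\frac{\pi}{4} + 2 \right)}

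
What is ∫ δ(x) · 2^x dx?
1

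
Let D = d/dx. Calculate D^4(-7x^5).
- 840 x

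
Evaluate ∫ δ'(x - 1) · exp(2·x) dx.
- 2 e^{2}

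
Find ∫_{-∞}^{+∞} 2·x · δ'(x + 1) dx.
-2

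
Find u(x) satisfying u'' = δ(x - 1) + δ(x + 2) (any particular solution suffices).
\frac{|x - 1|}{2} + \frac{|x + 2|}{2}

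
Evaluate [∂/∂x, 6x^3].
18 x^{2}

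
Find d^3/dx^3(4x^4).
96 x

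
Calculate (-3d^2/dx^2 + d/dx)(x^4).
4 x^{2} \left(x - 9\right)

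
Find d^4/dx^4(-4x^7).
- 3360 x^{3}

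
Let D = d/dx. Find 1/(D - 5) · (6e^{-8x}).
- \frac{6 e^{- 8 x}}{13}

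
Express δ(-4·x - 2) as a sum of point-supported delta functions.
\frac{\delta(x + 1/2)}{4}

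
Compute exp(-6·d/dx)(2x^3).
2 x^{3} - 36 x^{2} + 216 x - 432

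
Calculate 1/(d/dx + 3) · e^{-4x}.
- e^{- 4 x}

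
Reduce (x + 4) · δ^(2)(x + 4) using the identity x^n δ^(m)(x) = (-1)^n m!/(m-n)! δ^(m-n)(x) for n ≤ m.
-2\delta'(x + 4)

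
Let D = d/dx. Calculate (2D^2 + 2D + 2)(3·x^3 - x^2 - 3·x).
6 x^{3} + 16 x^{2} + 26 x - 10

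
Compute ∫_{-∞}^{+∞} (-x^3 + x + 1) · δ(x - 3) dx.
-23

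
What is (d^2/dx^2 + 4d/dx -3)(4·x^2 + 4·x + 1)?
- 12 x^{2} + 20 x + 21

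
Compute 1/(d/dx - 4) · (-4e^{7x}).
- \frac{4 e^{7 x}}{3}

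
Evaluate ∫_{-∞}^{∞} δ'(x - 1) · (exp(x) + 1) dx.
- e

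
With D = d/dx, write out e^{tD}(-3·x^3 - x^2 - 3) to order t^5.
- 3 t^{3} - t^{2} \left(9 x + 1\right) - t x \left(9 x + 2\right) - 3 x^{3} - x^{2} - 3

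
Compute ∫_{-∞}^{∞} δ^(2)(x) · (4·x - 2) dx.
0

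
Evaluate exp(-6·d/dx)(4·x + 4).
4 x - 20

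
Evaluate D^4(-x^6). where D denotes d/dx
- 360 x^{2}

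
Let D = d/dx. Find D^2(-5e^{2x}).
- 20 e^{2 x}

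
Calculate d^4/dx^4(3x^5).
360 x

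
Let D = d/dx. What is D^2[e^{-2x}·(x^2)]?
2 \left(2 x^{2} - 4 x + 1\right) e^{- 2 x}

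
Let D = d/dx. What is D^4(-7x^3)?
0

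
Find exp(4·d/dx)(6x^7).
6 x^{7} + 168 x^{6} + 2016 x^{5} + 13440 x^{4} + 53760 x^{3} + 129024 x^{2} + 172032 x + 98304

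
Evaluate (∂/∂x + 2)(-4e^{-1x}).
- 4 e^{- x}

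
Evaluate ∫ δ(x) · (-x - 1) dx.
-1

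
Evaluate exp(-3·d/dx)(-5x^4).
- 5 x^{4} + 60 x^{3} - 270 x^{2} + 540 x - 405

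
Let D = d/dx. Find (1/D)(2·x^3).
\frac{x^{4}}{2}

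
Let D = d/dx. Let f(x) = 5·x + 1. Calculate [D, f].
5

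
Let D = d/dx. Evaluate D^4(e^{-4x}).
256 e^{- 4 x}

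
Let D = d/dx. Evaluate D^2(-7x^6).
- 210 x^{4}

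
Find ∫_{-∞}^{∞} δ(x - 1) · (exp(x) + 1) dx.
1 + e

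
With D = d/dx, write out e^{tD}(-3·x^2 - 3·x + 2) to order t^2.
- 3 t^{2} - 3 t \left(2 x + 1\right) - 3 x^{2} - 3 x + 2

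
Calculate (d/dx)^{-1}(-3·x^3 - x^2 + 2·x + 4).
- \frac{3 x^{4}}{4} - \frac{x^{3}}{3} + x^{2} + 4 x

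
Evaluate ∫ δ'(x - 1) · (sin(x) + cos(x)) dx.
- \cos{\left(1 \right)} + \sin{\left(1 \right)}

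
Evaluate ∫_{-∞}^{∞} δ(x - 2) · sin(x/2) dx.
\sin{\left(1 \right)}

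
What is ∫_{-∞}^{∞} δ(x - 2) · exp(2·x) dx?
e^{4}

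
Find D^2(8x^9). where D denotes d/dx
576 x^{7}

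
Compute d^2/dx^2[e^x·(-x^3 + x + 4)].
\left(- x^{3} - 6 x^{2} - 5 x + 6\right) e^{x}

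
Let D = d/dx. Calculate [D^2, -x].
-2D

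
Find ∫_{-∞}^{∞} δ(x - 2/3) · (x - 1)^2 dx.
\frac{1}{9}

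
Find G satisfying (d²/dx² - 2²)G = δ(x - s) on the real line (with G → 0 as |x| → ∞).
-\frac{e^{-2|x-s|}}{4}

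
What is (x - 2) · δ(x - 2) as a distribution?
0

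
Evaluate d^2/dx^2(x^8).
56 x^{6}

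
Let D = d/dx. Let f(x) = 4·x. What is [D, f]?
4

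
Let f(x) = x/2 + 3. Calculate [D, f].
\frac{1}{2}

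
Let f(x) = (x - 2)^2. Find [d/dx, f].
2 x - 4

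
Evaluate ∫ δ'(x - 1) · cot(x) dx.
\frac{1}{\sin^{2}{\left(1 \right)}}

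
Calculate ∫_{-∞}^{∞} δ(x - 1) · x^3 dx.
1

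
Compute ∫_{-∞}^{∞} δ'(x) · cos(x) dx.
0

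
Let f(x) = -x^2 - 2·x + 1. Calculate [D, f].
- 2 x - 2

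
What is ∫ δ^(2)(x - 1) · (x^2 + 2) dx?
2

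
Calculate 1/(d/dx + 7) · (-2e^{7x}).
- \frac{e^{7 x}}{7}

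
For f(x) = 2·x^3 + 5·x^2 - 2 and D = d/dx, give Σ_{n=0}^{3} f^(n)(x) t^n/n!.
2 t^{3} + t^{2} \left(6 x + 5\right) + 2 t x \left(3 x + 5\right) + 2 x^{3} + 5 x^{2} - 2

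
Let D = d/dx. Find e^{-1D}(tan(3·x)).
\tan{\left(3 x - 3 \right)}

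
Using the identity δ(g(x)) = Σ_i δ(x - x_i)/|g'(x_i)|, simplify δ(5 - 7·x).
\frac{\delta(x - 5/7)}{7}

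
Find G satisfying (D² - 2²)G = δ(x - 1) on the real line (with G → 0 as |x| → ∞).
-\frac{e^{-2|x - 1|}}{4}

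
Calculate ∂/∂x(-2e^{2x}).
- 4 e^{2 x}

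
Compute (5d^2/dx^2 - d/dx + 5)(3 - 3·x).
18 - 15 x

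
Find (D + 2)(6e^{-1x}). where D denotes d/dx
6 e^{- x}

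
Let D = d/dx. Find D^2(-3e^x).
- 3 e^{x}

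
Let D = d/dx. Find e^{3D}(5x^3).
5 x^{3} + 45 x^{2} + 135 x + 135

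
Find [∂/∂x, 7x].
7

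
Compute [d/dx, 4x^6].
24 x^{5}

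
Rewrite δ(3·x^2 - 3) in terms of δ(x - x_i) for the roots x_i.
\frac{\delta(x - 1) + \delta(x + 1)}{6}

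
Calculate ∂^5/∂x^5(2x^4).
0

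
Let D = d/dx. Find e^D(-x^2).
- x^{2} - 2 x - 1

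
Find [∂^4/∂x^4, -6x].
-24\frac{d^{3}}{dx^{3}}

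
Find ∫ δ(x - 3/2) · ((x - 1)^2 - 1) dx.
- \frac{3}{4}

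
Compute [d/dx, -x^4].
- 4 x^{3}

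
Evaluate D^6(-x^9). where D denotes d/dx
- 60480 x^{3}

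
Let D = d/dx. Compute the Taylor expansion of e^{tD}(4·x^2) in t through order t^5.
4 t^{2} + 8 t x + 4 x^{2}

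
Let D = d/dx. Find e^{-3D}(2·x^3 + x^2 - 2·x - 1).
2 x^{3} - 17 x^{2} + 46 x - 40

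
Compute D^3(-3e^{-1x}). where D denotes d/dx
3 e^{- x}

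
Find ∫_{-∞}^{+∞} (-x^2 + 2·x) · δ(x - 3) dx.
-3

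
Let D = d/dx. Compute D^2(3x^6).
90 x^{4}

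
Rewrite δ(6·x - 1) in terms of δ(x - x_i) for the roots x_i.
\frac{\delta(x - 1/6)}{6}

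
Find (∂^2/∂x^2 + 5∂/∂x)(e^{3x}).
24 e^{3 x}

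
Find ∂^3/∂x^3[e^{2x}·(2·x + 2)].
\left(16 x + 40\right) e^{2 x}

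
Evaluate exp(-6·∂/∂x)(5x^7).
5 x^{7} - 210 x^{6} + 3780 x^{5} - 37800 x^{4} + 226800 x^{3} - 816480 x^{2} + 1632960 x - 1399680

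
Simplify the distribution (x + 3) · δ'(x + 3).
-\delta(x + 3)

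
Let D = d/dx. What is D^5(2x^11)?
110880 x^{6}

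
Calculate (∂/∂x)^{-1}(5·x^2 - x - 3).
\frac{5 x^{3}}{3} - \frac{x^{2}}{2} - 3 x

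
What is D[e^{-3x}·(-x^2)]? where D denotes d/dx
x \left(3 x - 2\right) e^{- 3 x}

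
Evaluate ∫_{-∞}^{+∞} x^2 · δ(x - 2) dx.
4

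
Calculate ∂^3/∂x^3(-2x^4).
- 48 x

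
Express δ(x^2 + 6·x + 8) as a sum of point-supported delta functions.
\frac{\delta(x + 4) + \delta(x + 2)}{2}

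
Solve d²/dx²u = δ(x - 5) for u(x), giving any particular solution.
\frac{|x - 5|}{2}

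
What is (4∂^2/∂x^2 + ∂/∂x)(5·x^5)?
25 x^{3} \left(x + 16\right)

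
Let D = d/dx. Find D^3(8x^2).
0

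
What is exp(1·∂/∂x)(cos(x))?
\cos{\left(x + 1 \right)}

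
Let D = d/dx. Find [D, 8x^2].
16 x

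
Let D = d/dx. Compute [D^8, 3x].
24D^{7}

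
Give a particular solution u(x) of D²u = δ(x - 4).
\frac{|x - 4|}{2}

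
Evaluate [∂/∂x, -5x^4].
- 20 x^{3}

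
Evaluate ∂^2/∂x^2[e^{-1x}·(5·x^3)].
5 x \left(x^{2} - 6 x + 6\right) e^{- x}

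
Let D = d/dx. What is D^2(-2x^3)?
- 12 x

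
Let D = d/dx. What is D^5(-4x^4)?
0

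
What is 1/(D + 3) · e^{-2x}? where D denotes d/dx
e^{- 2 x}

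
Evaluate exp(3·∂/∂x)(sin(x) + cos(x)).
\sqrt{2} \sin{\left(x + \frac{\pi}{4} + 3 \right)}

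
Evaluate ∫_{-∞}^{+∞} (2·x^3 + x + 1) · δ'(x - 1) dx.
-7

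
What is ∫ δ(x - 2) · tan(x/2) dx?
\tan{\left(1 \right)}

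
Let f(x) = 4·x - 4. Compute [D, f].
4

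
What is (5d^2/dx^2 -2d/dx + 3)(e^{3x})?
42 e^{3 x}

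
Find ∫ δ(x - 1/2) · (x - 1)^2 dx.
\frac{1}{4}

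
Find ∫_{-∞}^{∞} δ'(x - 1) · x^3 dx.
-3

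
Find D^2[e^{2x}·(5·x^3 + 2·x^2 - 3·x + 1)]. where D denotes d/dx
\left(20 x^{3} + 68 x^{2} + 34 x - 4\right) e^{2 x}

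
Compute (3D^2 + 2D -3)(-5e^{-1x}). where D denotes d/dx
10 e^{- x}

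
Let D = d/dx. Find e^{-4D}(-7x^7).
- 7 x^{7} + 196 x^{6} - 2352 x^{5} + 15680 x^{4} - 62720 x^{3} + 150528 x^{2} - 200704 x + 114688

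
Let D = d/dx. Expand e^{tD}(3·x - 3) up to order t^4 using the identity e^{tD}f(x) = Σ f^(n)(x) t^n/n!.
3 t + 3 x - 3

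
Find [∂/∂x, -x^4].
- 4 x^{3}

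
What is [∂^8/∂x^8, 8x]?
64\frac{d^{7}}{dx^{7}}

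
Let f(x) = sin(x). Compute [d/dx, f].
\cos{\left(x \right)}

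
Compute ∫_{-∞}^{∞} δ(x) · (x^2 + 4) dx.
4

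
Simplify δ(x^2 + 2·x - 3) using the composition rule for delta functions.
\frac{\delta(x - 1) + \delta(x + 3)}{4}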